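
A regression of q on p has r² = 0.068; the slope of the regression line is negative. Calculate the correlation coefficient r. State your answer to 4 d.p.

-0.2608

|r| = √0.068 = 0.2608
The association is negative, so r = −0.2608.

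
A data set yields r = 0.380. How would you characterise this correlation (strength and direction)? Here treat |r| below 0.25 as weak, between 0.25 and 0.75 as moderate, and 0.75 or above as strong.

moderate positive

r = 0.380 > 0 so the relationship is positive.
|r| = 0.380, which falls in the moderate range.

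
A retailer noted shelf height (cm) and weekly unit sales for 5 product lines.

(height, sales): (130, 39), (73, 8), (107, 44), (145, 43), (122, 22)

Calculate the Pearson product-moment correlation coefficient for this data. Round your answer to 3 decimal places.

n = 5, Σx = 577, Σy = 156, Σx² = 69587, Σy² = 5854, Σxy = 19281
nΣxy − ΣxΣy = 96405 − 90012 = 6393
nΣx² − (Σx)² = 347935 − 332929 = 15006; nΣy² − (Σy)² = 29270 − 24336 = 4934
r = 6393 / √(15006 × 4934) = 6393 / 8604.6269 ≈ 0.743

0.743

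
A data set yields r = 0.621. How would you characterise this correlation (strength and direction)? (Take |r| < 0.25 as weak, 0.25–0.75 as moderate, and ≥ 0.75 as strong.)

r = 0.621 > 0 so the relationship is positive.
|r| = 0.621, which falls in the moderate range.

moderate positive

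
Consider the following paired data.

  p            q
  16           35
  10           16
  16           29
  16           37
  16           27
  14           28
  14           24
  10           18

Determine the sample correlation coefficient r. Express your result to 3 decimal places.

n = 8, Σp = 112, Σq = 214, Σp² = 1616, Σq² = 6104, Σpq = 3116
nΣpq − ΣpΣq = 24928 − 23968 = 960
nΣp² − (Σp)² = 12928 − 12544 = 384; nΣq² − (Σq)² = 48832 − 45796 = 3036
r = 960 / √(384 × 3036) = 960 / 1079.7333 ≈ 0.889

0.889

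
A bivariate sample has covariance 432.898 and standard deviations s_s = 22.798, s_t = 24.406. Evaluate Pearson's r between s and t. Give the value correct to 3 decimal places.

r = Cov(s,t) / (s_s · s_t) = 432.898 / (22.798 × 24.406)
  = 432.898 / 556.4080 ≈ 0.778

0.778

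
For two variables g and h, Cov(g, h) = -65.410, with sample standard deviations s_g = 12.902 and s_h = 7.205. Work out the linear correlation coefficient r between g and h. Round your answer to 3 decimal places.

-0.704

r = Cov(g,h) / (s_g · s_h) = -65.410 / (12.902 × 7.205)
  = -65.410 / 92.9589 ≈ -0.704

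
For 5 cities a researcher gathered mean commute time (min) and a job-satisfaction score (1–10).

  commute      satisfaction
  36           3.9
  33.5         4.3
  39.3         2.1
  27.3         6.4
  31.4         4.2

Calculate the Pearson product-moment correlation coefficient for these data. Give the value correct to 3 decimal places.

-0.955

n = 5, Σx = 167.5, Σy = 20.9, Σx² = 5693.99, Σy² = 96.71, Σxy = 673.58
nΣxy − ΣxΣy = 3367.9 − 3500.75 = -132.85
nΣx² − (Σx)² = 28469.95 − 28056.25 = 413.7; nΣy² − (Σy)² = 483.55 − 436.81 = 46.74
r = -132.85 / √(413.7 × 46.74) = -132.85 / 139.0552 ≈ -0.955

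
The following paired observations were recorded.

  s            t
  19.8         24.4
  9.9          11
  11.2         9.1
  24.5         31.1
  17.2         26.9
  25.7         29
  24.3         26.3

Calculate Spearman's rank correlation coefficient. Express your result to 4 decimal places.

0.8214

Rank s: 4, 1, 2, 6, 3, 7, 5
Rank t: 3, 2, 1, 7, 5, 6, 4
d = rank(s) − rank(t): 1, -1, 1, -1, -2, 1, 1; Σd² = 10
ρ = 1 − 6Σd² / [n(n²−1)] = 1 − 6×10 / (7×48) = 1 − 60/336 ≈ 0.8214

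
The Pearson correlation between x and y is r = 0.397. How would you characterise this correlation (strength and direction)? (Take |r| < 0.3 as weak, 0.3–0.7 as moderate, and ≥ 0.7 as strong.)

r = 0.397 > 0 so the relationship is positive.
|r| = 0.397, which falls in the moderate range.

moderate positive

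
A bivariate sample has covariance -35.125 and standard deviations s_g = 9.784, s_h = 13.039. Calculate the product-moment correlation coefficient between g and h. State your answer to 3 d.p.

r = Cov(g,h) / (s_g · s_h) = -35.125 / (9.784 × 13.039)
  = -35.125 / 127.5736 ≈ -0.275

-0.275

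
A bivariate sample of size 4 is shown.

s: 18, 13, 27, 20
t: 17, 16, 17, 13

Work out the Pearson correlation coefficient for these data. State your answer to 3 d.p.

0.137

n = 4, Σs = 78, Σt = 63, Σs² = 1622, Σt² = 1003, Σst = 1233
nΣst − ΣsΣt = 4932 − 4914 = 18
nΣs² − (Σs)² = 6488 − 6084 = 404; nΣt² − (Σt)² = 4012 − 3969 = 43
r = 18 / √(404 × 43) = 18 / 131.8029 ≈ 0.137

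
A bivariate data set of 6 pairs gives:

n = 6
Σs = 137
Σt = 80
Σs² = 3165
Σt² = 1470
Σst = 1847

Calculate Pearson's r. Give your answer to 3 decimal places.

r = (nΣst − ΣsΣt) / √[(nΣs² − (Σs)²)(nΣt² − (Σt)²)]
Numerator: 6×1847 − 137×80 = 122
Denominator: √[(18990 − 18769)(8820 − 6400)] = √[221 × 2420] = 731.3139
r = 122 / 731.3139 ≈ 0.167

0.167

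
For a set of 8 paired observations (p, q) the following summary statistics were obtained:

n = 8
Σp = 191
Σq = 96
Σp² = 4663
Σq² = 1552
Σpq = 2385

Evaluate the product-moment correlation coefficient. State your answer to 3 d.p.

r = (nΣpq − ΣpΣq) / √[(nΣp² − (Σp)²)(nΣq² − (Σq)²)]
Numerator: 8×2385 − 191×96 = 744
Denominator: √[(37304 − 36481)(12416 − 9216)] = √[823 × 3200] = 1622.8370
r = 744 / 1622.8370 ≈ 0.458

0.458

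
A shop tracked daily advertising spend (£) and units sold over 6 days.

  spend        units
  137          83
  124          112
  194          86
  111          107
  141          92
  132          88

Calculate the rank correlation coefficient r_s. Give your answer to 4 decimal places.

Rank spend: 4, 2, 6, 1, 5, 3
Rank units: 1, 6, 2, 5, 4, 3
d = rank(spend) − rank(units): 3, -4, 4, -4, 1, 0; Σd² = 58
ρ = 1 − 6Σd² / [n(n²−1)] = 1 − 6×58 / (6×35) = 1 − 348/210 ≈ -0.6571

-0.6571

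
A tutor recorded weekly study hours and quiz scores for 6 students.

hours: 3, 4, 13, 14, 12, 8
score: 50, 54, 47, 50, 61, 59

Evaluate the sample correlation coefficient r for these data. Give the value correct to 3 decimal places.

n = 6, Σx = 54, Σy = 321, Σx² = 598, Σy² = 17327, Σxy = 2881
nΣxy − ΣxΣy = 17286 − 17334 = -48
nΣx² − (Σx)² = 3588 − 2916 = 672; nΣy² − (Σy)² = 103962 − 103041 = 921
r = -48 / √(672 × 921) = -48 / 786.7096 ≈ -0.061

-0.061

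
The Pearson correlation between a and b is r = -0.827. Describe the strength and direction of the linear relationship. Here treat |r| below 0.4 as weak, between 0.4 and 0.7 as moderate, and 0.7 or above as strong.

r = -0.827 < 0 so the relationship is negative.
|r| = 0.827, which falls in the strong range.

strong negative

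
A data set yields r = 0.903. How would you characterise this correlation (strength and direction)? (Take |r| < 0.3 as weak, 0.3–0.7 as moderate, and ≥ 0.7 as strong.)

strong positive

r = 0.903 > 0 so the relationship is positive.
|r| = 0.903, which falls in the strong range.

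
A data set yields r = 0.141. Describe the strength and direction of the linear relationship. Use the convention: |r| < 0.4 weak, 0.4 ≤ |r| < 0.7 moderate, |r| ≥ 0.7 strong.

weak positive

r = 0.141 > 0 so the relationship is positive.
|r| = 0.141, which falls in the weak range.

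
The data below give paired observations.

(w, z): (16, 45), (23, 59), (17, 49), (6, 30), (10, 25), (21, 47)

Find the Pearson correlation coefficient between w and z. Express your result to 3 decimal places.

0.913

n = 6, Σw = 93, Σz = 255, Σw² = 1651, Σz² = 11641, Σwz = 4327
nΣwz − ΣwΣz = 25962 − 23715 = 2247
nΣw² − (Σw)² = 9906 − 8649 = 1257; nΣz² − (Σz)² = 69846 − 65025 = 4821
r = 2247 / √(1257 × 4821) = 2247 / 2461.7061 ≈ 0.913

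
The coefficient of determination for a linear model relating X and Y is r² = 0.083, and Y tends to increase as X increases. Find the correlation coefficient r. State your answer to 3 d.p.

0.288

|r| = √0.083 = 0.288
The association is positive, so r = 0.288.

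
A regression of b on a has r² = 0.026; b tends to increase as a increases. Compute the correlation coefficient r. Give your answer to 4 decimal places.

0.1612

|r| = √0.026 = 0.1612
The association is positive, so r = 0.1612.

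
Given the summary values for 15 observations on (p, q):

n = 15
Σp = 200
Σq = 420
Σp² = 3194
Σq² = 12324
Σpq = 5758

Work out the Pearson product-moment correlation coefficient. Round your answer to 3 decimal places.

r = (nΣpq − ΣpΣq) / √[(nΣp² − (Σp)²)(nΣq² − (Σq)²)]
Numerator: 15×5758 − 200×420 = 2370
Denominator: √[(47910 − 40000)(184860 − 176400)] = √[7910 × 8460] = 8180.3790
r = 2370 / 8180.3790 ≈ 0.290

0.290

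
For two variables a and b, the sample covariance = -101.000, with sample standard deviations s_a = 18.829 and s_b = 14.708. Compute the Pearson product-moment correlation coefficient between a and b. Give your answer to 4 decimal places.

-0.3647

r = Cov(a,b) / (s_a · s_b) = -101.000 / (18.829 × 14.708)
  = -101.000 / 276.9369 ≈ -0.3647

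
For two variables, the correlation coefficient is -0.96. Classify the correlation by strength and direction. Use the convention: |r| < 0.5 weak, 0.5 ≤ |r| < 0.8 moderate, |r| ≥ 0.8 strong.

strong negative

r = -0.96 < 0 so the relationship is negative.
|r| = 0.96, which falls in the strong range.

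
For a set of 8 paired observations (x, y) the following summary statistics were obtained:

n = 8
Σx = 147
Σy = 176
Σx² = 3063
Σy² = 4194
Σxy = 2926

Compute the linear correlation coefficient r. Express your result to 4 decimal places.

-0.9023

r = (nΣxy − ΣxΣy) / √[(nΣx² − (Σx)²)(nΣy² − (Σy)²)]
Numerator: 8×2926 − 147×176 = -2464
Denominator: √[(24504 − 21609)(33552 − 30976)] = √[2895 × 2576] = 2730.8460
r = -2464 / 2730.8460 ≈ -0.9023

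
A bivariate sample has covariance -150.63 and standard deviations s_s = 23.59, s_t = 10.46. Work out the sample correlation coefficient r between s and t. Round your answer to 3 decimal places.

-0.610

r = Cov(s,t) / (s_s · s_t) = -150.63 / (23.59 × 10.46)
  = -150.63 / 246.7514 ≈ -0.610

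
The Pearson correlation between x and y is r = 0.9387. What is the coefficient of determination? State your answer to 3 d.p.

0.881

r² = (0.9387)² = 0.881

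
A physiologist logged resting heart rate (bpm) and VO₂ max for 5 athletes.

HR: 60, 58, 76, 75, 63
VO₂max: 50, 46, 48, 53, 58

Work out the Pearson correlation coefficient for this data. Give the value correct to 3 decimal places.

n = 5, Σx = 332, Σy = 255, Σx² = 22334, Σy² = 13093, Σxy = 16945
nΣxy − ΣxΣy = 84725 − 84660 = 65
nΣx² − (Σx)² = 111670 − 110224 = 1446; nΣy² − (Σy)² = 65465 − 65025 = 440
r = 65 / √(1446 × 440) = 65 / 797.6465 ≈ 0.081

0.081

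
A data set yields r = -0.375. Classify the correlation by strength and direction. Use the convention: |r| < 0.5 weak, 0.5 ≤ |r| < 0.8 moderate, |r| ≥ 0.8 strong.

weak negative

r = -0.375 < 0 so the relationship is negative.
|r| = 0.375, which falls in the weak range.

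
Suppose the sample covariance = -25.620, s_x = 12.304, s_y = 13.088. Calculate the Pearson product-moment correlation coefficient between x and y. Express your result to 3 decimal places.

-0.159

r = Cov(x,y) / (s_x · s_y) = -25.620 / (12.304 × 13.088)
  = -25.620 / 161.0348 ≈ -0.159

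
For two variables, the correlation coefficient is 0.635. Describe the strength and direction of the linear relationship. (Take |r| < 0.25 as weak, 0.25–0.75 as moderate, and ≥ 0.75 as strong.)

moderate positive

r = 0.635 > 0 so the relationship is positive.
|r| = 0.635, which falls in the moderate range.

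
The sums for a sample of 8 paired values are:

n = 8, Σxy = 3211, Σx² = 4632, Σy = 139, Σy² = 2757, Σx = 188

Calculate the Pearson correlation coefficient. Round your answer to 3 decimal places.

-0.205

r = (nΣxy − ΣxΣy) / √[(nΣx² − (Σx)²)(nΣy² − (Σy)²)]
Numerator: 8×3211 − 188×139 = -444
Denominator: √[(37056 − 35344)(22056 − 19321)] = √[1712 × 2735] = 2163.8669
r = -444 / 2163.8669 ≈ -0.205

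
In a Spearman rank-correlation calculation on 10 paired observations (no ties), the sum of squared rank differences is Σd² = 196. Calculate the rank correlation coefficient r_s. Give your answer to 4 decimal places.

-0.1879

ρ = 1 − 6Σd² / [n(n²−1)] = 1 − 6×196 / (10×99)
  = 1 − 1176/990 = 1 − 1.18788 ≈ -0.1879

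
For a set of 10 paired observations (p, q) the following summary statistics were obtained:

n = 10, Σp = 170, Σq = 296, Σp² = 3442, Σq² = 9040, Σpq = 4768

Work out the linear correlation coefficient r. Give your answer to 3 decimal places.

r = (nΣpq − ΣpΣq) / √[(nΣp² − (Σp)²)(nΣq² − (Σq)²)]
Numerator: 10×4768 − 170×296 = -2640
Denominator: √[(34420 − 28900)(90400 − 87616)] = √[5520 × 2784] = 3920.1633
r = -2640 / 3920.1633 ≈ -0.673

-0.673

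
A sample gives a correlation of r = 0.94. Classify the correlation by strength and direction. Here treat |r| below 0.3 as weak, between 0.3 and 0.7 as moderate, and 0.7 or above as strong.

r = 0.94 > 0 so the relationship is positive.
|r| = 0.94, which falls in the strong range.

strong positive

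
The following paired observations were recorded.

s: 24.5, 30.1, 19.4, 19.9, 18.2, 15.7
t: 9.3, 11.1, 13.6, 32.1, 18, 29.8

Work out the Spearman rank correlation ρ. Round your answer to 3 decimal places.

-0.600

Rank s: 5, 6, 3, 4, 2, 1
Rank t: 1, 2, 3, 6, 4, 5
d = rank(s) − rank(t): 4, 4, 0, -2, -2, -4; Σd² = 56
ρ = 1 − 6Σd² / [n(n²−1)] = 1 − 6×56 / (6×35) = 1 − 336/210 ≈ -0.600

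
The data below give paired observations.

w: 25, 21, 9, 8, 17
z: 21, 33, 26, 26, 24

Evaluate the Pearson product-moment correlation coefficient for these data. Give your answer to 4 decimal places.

-0.0916

n = 5, Σw = 80, Σz = 130, Σw² = 1500, Σz² = 3458, Σwz = 2068
nΣwz − ΣwΣz = 10340 − 10400 = -60
nΣw² − (Σw)² = 7500 − 6400 = 1100; nΣz² − (Σz)² = 17290 − 16900 = 390
r = -60 / √(1100 × 390) = -60 / 654.9809 ≈ -0.0916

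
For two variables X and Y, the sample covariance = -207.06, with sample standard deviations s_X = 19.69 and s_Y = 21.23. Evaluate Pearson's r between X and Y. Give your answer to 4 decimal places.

r = Cov(X,Y) / (s_X · s_Y) = -207.06 / (19.69 × 21.23)
  = -207.06 / 418.0187 ≈ -0.4953

-0.4953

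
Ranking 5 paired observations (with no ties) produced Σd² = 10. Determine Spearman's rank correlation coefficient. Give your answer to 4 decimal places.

0.5000

ρ = 1 − 6Σd² / [n(n²−1)] = 1 − 6×10 / (5×24)
  = 1 − 60/120 = 1 − 0.50000 ≈ 0.5000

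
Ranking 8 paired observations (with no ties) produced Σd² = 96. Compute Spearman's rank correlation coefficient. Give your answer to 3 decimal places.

ρ = 1 − 6Σd² / [n(n²−1)] = 1 − 6×96 / (8×63)
  = 1 − 576/504 = 1 − 1.1429 ≈ -0.143

-0.143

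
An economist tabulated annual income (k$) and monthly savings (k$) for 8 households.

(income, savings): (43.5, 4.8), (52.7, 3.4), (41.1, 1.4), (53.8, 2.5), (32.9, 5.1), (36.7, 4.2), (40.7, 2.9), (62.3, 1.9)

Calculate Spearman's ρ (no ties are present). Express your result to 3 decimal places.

Rank income: 5, 6, 4, 7, 1, 2, 3, 8
Rank savings: 7, 5, 1, 3, 8, 6, 4, 2
d = rank(income) − rank(savings): -2, 1, 3, 4, -7, -4, -1, 6; Σd² = 132
ρ = 1 − 6Σd² / [n(n²−1)] = 1 − 6×132 / (8×63) = 1 − 792/504 ≈ -0.571

-0.571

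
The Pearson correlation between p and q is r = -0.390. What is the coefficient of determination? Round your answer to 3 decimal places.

r² = (-0.390)² = 0.152

0.152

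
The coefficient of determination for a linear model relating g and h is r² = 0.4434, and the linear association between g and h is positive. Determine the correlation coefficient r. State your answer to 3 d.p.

|r| = √0.4434 = 0.666
The association is positive, so r = 0.666.

0.666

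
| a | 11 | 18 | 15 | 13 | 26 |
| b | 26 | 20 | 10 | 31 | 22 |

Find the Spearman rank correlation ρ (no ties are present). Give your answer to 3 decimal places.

Rank a: 1, 4, 3, 2, 5
Rank b: 4, 2, 1, 5, 3
d = rank(a) − rank(b): -3, 2, 2, -3, 2; Σd² = 30
ρ = 1 − 6Σd² / [n(n²−1)] = 1 − 6×30 / (5×24) = 1 − 180/120 ≈ -0.500

-0.500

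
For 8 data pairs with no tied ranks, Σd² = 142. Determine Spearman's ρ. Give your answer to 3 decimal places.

ρ = 1 − 6Σd² / [n(n²−1)] = 1 − 6×142 / (8×63)
  = 1 − 852/504 = 1 − 1.6905 ≈ -0.690

-0.690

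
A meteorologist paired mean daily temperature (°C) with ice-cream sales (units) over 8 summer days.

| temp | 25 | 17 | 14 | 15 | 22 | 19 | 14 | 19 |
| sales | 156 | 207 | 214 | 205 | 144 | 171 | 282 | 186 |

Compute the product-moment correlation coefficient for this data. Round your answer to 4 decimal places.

n = 8, Σx = 145, Σy = 1565, Σx² = 2737, Σy² = 319103, Σxy = 27389
nΣxy − ΣxΣy = 219112 − 226925 = -7813
nΣx² − (Σx)² = 21896 − 21025 = 871; nΣy² − (Σy)² = 2552824 − 2449225 = 103599
r = -7813 / √(871 × 103599) = -7813 / 9499.1962 ≈ -0.8225

-0.8225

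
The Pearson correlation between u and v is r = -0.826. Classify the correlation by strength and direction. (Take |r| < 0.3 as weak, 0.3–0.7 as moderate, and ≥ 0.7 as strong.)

r = -0.826 < 0 so the relationship is negative.
|r| = 0.826, which falls in the strong range.

strong negative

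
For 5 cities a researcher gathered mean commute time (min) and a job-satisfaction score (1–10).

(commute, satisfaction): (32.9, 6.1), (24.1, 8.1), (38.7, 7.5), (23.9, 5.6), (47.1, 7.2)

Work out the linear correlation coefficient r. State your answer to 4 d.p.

0.2181

n = 5, Σx = 166.7, Σy = 34.5, Σx² = 5950.53, Σy² = 242.27, Σxy = 1159.11
nΣxy − ΣxΣy = 5795.55 − 5751.15 = 44.4
nΣx² − (Σx)² = 29752.65 − 27788.89 = 1963.76; nΣy² − (Σy)² = 1211.35 − 1190.25 = 21.1
r = 44.4 / √(1963.76 × 21.1) = 44.4 / 203.5567 ≈ 0.2181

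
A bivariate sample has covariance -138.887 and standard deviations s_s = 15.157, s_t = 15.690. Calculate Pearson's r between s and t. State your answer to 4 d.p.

-0.5840

r = Cov(s,t) / (s_s · s_t) = -138.887 / (15.157 × 15.690)
  = -138.887 / 237.8133 ≈ -0.5840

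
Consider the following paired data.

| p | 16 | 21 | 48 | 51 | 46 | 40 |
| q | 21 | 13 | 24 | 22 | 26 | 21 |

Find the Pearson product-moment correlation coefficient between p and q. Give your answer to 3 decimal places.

0.666

n = 6, Σp = 222, Σq = 127, Σp² = 9318, Σq² = 2787, Σpq = 4919
nΣpq − ΣpΣq = 29514 − 28194 = 1320
nΣp² − (Σp)² = 55908 − 49284 = 6624; nΣq² − (Σq)² = 16722 − 16129 = 593
r = 1320 / √(6624 × 593) = 1320 / 1981.9263 ≈ 0.666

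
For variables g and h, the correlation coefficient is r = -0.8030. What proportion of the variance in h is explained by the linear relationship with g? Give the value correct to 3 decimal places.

0.645

r² = (-0.8030)² = 0.645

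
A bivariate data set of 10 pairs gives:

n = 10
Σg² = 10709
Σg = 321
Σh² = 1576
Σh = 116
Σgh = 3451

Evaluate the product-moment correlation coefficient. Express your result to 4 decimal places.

r = (nΣgh − ΣgΣh) / √[(nΣg² − (Σg)²)(nΣh² − (Σh)²)]
Numerator: 10×3451 − 321×116 = -2726
Denominator: √[(107090 − 103041)(15760 − 13456)] = √[4049 × 2304] = 3054.3241
r = -2726 / 3054.3241 ≈ -0.8925

-0.8925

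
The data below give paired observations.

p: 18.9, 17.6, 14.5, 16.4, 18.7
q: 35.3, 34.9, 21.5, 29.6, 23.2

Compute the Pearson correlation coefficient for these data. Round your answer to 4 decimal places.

n = 5, Σp = 86.1, Σq = 144.5, Σp² = 1495.87, Σq² = 4340.75, Σpq = 2512.44
nΣpq − ΣpΣq = 12562.2 − 12441.45 = 120.75
nΣp² − (Σp)² = 7479.35 − 7413.21 = 66.14; nΣq² − (Σq)² = 21703.75 − 20880.25 = 823.5
r = 120.75 / √(66.14 × 823.5) = 120.75 / 233.3801 ≈ 0.5174

0.5174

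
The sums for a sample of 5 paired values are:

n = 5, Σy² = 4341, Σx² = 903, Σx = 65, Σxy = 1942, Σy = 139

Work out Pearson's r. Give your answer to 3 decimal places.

r = (nΣxy − ΣxΣy) / √[(nΣx² − (Σx)²)(nΣy² − (Σy)²)]
Numerator: 5×1942 − 65×139 = 675
Denominator: √[(4515 − 4225)(21705 − 19321)] = √[290 × 2384] = 831.4806
r = 675 / 831.4806 ≈ 0.812

0.812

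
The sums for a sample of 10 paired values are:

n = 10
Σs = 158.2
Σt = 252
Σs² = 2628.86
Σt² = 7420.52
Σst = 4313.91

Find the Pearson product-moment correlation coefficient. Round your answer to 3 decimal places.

r = (nΣst − ΣsΣt) / √[(nΣs² − (Σs)²)(nΣt² − (Σt)²)]
Numerator: 10×4313.91 − 158.2×252 = 3272.7
Denominator: √[(26288.6 − 25027.24)(74205.2 − 63504)] = √[1261.36 × 10701.2] = 3673.9714
r = 3272.7 / 3673.9714 ≈ 0.891

0.891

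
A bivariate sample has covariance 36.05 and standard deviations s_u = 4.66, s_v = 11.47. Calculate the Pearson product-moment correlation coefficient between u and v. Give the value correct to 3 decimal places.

0.674

r = Cov(u,v) / (s_u · s_v) = 36.05 / (4.66 × 11.47)
  = 36.05 / 53.4502 ≈ 0.674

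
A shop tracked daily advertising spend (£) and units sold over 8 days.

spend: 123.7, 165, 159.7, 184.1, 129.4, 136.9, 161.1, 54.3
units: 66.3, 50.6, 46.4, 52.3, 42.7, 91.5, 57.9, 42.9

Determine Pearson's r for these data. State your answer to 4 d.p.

n = 8, Σx = 1114.2, Σy = 450.6, Σx² = 166311.26, Σy² = 27232.66, Σxy = 63297.71
nΣxy − ΣxΣy = 506381.68 − 502058.52 = 4323.16
nΣx² − (Σx)² = 1330490.08 − 1241441.64 = 89048.44; nΣy² − (Σy)² = 217861.28 − 203040.36 = 14820.92
r = 4323.16 / √(89048.44 × 14820.92) = 4323.16 / 36328.7738 ≈ 0.1190

0.1190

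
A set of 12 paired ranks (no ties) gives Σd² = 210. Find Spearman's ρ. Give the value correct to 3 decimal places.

0.266

ρ = 1 − 6Σd² / [n(n²−1)] = 1 − 6×210 / (12×143)
  = 1 − 1260/1716 = 1 − 0.7343 ≈ 0.266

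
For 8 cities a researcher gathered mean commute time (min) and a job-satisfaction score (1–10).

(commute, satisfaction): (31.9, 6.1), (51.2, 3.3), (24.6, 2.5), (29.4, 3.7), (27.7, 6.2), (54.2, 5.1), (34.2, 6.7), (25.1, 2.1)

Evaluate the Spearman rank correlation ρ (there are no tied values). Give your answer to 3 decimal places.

0.429

Rank commute: 5, 7, 1, 4, 3, 8, 6, 2
Rank satisfaction: 6, 3, 2, 4, 7, 5, 8, 1
d = rank(commute) − rank(satisfaction): -1, 4, -1, 0, -4, 3, -2, 1; Σd² = 48
ρ = 1 − 6Σd² / [n(n²−1)] = 1 − 6×48 / (8×63) = 1 − 288/504 ≈ 0.429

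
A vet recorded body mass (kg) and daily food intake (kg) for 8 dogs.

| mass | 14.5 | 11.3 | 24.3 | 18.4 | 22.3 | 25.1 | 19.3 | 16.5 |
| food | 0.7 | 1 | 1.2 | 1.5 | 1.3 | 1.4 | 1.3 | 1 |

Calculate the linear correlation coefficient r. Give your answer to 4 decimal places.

0.6470

n = 8, Σx = 151.7, Σy = 9.4, Σx² = 3039.03, Σy² = 11.52, Σxy = 183.93
nΣxy − ΣxΣy = 1471.44 − 1425.98 = 45.46
nΣx² − (Σx)² = 24312.24 − 23012.89 = 1299.35; nΣy² − (Σy)² = 92.16 − 88.36 = 3.8
r = 45.46 / √(1299.35 × 3.8) = 45.46 / 70.2676 ≈ 0.6470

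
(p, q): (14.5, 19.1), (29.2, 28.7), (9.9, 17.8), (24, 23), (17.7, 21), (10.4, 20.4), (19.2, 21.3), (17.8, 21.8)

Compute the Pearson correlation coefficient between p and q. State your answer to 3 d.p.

n = 8, Σp = 142.7, Σq = 173.1, Σp² = 2843.83, Σq² = 3820.43, Σpq = 3224.07
nΣpq − ΣpΣq = 25792.56 − 24701.37 = 1091.19
nΣp² − (Σp)² = 22750.64 − 20363.29 = 2387.35; nΣq² − (Σq)² = 30563.44 − 29963.61 = 599.83
r = 1091.19 / √(2387.35 × 599.83) = 1091.19 / 1196.6638 ≈ 0.912

0.912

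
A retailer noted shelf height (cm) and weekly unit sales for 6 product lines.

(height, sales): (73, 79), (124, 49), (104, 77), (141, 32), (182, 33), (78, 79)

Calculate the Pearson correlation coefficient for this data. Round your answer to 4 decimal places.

n = 6, Σx = 702, Σy = 349, Σx² = 90610, Σy² = 22925, Σxy = 36531
nΣxy − ΣxΣy = 219186 − 244998 = -25812
nΣx² − (Σx)² = 543660 − 492804 = 50856; nΣy² − (Σy)² = 137550 − 121801 = 15749
r = -25812 / √(50856 × 15749) = -25812 / 28300.7269 ≈ -0.9121

-0.9121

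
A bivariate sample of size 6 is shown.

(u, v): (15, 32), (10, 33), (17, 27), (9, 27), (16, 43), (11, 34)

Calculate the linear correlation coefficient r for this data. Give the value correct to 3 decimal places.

n = 6, Σu = 78, Σv = 196, Σu² = 1072, Σv² = 6576, Σuv = 2574
nΣuv − ΣuΣv = 15444 − 15288 = 156
nΣu² − (Σu)² = 6432 − 6084 = 348; nΣv² − (Σv)² = 39456 − 38416 = 1040
r = 156 / √(348 × 1040) = 156 / 601.5979 ≈ 0.259

0.259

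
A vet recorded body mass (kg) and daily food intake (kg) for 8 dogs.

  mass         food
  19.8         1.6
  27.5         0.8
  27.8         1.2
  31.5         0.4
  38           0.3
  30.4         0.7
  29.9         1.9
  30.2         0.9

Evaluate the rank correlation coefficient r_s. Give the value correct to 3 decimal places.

Rank mass: 1, 2, 3, 7, 8, 6, 4, 5
Rank food: 7, 4, 6, 2, 1, 3, 8, 5
d = rank(mass) − rank(food): -6, -2, -3, 5, 7, 3, -4, 0; Σd² = 148
ρ = 1 − 6Σd² / [n(n²−1)] = 1 − 6×148 / (8×63) = 1 − 888/504 ≈ -0.762

-0.762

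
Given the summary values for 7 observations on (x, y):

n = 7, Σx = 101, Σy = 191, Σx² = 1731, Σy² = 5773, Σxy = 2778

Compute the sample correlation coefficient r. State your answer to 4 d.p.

r = (nΣxy − ΣxΣy) / √[(nΣx² − (Σx)²)(nΣy² − (Σy)²)]
Numerator: 7×2778 − 101×191 = 155
Denominator: √[(12117 − 10201)(40411 − 36481)] = √[1916 × 3930] = 2744.0627
r = 155 / 2744.0627 ≈ 0.0565

0.0565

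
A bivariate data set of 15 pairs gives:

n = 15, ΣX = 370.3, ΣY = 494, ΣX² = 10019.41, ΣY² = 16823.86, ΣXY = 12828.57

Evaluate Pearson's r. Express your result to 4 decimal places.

r = (nΣXY − ΣXΣY) / √[(nΣX² − (ΣX)²)(nΣY² − (ΣY)²)]
Numerator: 15×12828.57 − 370.3×494 = 9500.35
Denominator: √[(150291.15 − 137122.09)(252357.9 − 244036)] = √[13169.06 × 8321.9] = 10468.6007
r = 9500.35 / 10468.6007 ≈ 0.9075

0.9075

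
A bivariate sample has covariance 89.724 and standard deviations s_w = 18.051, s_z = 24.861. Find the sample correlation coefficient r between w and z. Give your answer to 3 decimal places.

0.200

r = Cov(w,z) / (s_w · s_z) = 89.724 / (18.051 × 24.861)
  = 89.724 / 448.7659 ≈ 0.200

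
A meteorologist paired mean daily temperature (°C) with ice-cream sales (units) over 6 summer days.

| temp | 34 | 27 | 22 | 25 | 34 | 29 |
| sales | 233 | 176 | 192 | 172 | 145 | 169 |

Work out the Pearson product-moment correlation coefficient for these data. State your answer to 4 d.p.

0.0691

n = 6, Σx = 171, Σy = 1087, Σx² = 4991, Σy² = 201299, Σxy = 31029
nΣxy − ΣxΣy = 186174 − 185877 = 297
nΣx² − (Σx)² = 29946 − 29241 = 705; nΣy² − (Σy)² = 1207794 − 1181569 = 26225
r = 297 / √(705 × 26225) = 297 / 4299.8401 ≈ 0.0691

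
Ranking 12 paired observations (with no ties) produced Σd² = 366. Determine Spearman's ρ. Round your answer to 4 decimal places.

-0.2797

ρ = 1 − 6Σd² / [n(n²−1)] = 1 − 6×366 / (12×143)
  = 1 − 2196/1716 = 1 − 1.27972 ≈ -0.2797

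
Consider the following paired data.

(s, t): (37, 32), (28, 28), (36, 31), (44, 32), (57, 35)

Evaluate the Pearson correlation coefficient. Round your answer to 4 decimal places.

0.9505

n = 5, Σs = 202, Σt = 158, Σs² = 8634, Σt² = 5018, Σst = 6487
nΣst − ΣsΣt = 32435 − 31916 = 519
nΣs² − (Σs)² = 43170 − 40804 = 2366; nΣt² − (Σt)² = 25090 − 24964 = 126
r = 519 / √(2366 × 126) = 519 / 546.0000 ≈ 0.9505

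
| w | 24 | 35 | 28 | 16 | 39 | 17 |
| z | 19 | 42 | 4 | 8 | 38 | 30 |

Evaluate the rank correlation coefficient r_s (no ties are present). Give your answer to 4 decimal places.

Rank w: 3, 5, 4, 1, 6, 2
Rank z: 3, 6, 1, 2, 5, 4
d = rank(w) − rank(z): 0, -1, 3, -1, 1, -2; Σd² = 16
ρ = 1 − 6Σd² / [n(n²−1)] = 1 − 6×16 / (6×35) = 1 − 96/210 ≈ 0.5429

0.5429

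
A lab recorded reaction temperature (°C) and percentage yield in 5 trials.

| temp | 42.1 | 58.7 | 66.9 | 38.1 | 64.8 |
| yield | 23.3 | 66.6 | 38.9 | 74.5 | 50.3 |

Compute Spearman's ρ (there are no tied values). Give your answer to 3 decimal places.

-0.400

Rank temp: 2, 3, 5, 1, 4
Rank yield: 1, 4, 2, 5, 3
d = rank(temp) − rank(yield): 1, -1, 3, -4, 1; Σd² = 28
ρ = 1 − 6Σd² / [n(n²−1)] = 1 − 6×28 / (5×24) = 1 − 168/120 ≈ -0.400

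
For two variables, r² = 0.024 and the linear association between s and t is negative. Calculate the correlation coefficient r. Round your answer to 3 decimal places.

|r| = √0.024 = 0.155
The association is negative, so r = −0.155.

-0.155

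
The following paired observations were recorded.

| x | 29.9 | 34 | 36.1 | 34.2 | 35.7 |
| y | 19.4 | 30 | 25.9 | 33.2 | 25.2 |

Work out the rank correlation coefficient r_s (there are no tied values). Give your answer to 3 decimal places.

0.200

Rank x: 1, 2, 5, 3, 4
Rank y: 1, 4, 3, 5, 2
d = rank(x) − rank(y): 0, -2, 2, -2, 2; Σd² = 16
ρ = 1 − 6Σd² / [n(n²−1)] = 1 − 6×16 / (5×24) = 1 − 96/120 ≈ 0.200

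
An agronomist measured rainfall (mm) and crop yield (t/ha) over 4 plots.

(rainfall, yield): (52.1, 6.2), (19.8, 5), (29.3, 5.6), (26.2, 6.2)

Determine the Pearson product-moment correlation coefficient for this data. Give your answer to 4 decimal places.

n = 4, Σx = 127.4, Σy = 23, Σx² = 4651.38, Σy² = 133.24, Σxy = 748.54
nΣxy − ΣxΣy = 2994.16 − 2930.2 = 63.96
nΣx² − (Σx)² = 18605.52 − 16230.76 = 2374.76; nΣy² − (Σy)² = 532.96 − 529 = 3.96
r = 63.96 / √(2374.76 × 3.96) = 63.96 / 96.9745 ≈ 0.6596

0.6596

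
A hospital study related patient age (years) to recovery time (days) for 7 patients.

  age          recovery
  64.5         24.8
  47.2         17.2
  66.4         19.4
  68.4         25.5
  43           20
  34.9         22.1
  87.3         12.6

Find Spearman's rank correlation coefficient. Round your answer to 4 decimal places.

-0.1786

Rank age: 4, 3, 5, 6, 2, 1, 7
Rank recovery: 6, 2, 3, 7, 4, 5, 1
d = rank(age) − rank(recovery): -2, 1, 2, -1, -2, -4, 6; Σd² = 66
ρ = 1 − 6Σd² / [n(n²−1)] = 1 − 6×66 / (7×48) = 1 − 396/336 ≈ -0.1786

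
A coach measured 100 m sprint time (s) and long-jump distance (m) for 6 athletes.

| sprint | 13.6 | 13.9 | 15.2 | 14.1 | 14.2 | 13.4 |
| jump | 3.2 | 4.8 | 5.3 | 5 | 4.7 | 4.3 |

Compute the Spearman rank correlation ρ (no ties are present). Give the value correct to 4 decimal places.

0.7714

Rank sprint: 2, 3, 6, 4, 5, 1
Rank jump: 1, 4, 6, 5, 3, 2
d = rank(sprint) − rank(jump): 1, -1, 0, -1, 2, -1; Σd² = 8
ρ = 1 − 6Σd² / [n(n²−1)] = 1 − 6×8 / (6×35) = 1 − 48/210 ≈ 0.7714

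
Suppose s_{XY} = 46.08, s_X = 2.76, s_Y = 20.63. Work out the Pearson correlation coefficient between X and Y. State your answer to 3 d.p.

0.809

r = Cov(X,Y) / (s_X · s_Y) = 46.08 / (2.76 × 20.63)
  = 46.08 / 56.9388 ≈ 0.809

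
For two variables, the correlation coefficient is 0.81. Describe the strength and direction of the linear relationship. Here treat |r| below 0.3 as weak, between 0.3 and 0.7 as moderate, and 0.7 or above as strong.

strong positive

r = 0.81 > 0 so the relationship is positive.
|r| = 0.81, which falls in the strong range.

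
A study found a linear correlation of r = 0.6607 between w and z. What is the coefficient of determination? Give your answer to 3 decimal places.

r² = (0.6607)² = 0.437

0.437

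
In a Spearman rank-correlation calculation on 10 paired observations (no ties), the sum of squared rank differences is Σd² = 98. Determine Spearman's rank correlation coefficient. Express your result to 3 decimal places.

0.406

ρ = 1 − 6Σd² / [n(n²−1)] = 1 − 6×98 / (10×99)
  = 1 − 588/990 = 1 − 0.5939 ≈ 0.406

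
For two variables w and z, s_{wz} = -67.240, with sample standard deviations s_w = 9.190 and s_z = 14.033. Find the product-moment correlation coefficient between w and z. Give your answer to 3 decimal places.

r = Cov(w,z) / (s_w · s_z) = -67.240 / (9.190 × 14.033)
  = -67.240 / 128.9633 ≈ -0.521

-0.521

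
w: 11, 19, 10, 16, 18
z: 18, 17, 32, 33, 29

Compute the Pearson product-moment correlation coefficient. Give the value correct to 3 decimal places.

-0.144

n = 5, Σw = 74, Σz = 129, Σw² = 1162, Σz² = 3567, Σwz = 1891
nΣwz − ΣwΣz = 9455 − 9546 = -91
nΣw² − (Σw)² = 5810 − 5476 = 334; nΣz² − (Σz)² = 17835 − 16641 = 1194
r = -91 / √(334 × 1194) = -91 / 631.5030 ≈ -0.144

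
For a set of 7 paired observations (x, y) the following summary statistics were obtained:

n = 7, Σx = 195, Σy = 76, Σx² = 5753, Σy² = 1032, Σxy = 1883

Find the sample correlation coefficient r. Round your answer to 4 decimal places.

-0.9088

r = (nΣxy − ΣxΣy) / √[(nΣx² − (Σx)²)(nΣy² − (Σy)²)]
Numerator: 7×1883 − 195×76 = -1639
Denominator: √[(40271 − 38025)(7224 − 5776)] = √[2246 × 1448] = 1803.3879
r = -1639 / 1803.3879 ≈ -0.9088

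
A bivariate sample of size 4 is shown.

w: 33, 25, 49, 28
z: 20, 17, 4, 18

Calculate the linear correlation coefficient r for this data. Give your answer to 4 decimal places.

n = 4, Σw = 135, Σz = 59, Σw² = 4899, Σz² = 1029, Σwz = 1785
nΣwz − ΣwΣz = 7140 − 7965 = -825
nΣw² − (Σw)² = 19596 − 18225 = 1371; nΣz² − (Σz)² = 4116 − 3481 = 635
r = -825 / √(1371 × 635) = -825 / 933.0514 ≈ -0.8842

-0.8842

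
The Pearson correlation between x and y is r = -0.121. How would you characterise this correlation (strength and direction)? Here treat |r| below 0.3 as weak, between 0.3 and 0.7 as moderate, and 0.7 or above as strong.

weak negative

r = -0.121 < 0 so the relationship is negative.
|r| = 0.121, which falls in the weak range.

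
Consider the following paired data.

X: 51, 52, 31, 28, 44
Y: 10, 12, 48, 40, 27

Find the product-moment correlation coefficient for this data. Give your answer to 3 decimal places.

-0.954

n = 5, ΣX = 206, ΣY = 137, ΣX² = 8986, ΣY² = 4877, ΣXY = 4930
nΣXY − ΣXΣY = 24650 − 28222 = -3572
nΣX² − (ΣX)² = 44930 − 42436 = 2494; nΣY² − (ΣY)² = 24385 − 18769 = 5616
r = -3572 / √(2494 × 5616) = -3572 / 3742.4997 ≈ -0.954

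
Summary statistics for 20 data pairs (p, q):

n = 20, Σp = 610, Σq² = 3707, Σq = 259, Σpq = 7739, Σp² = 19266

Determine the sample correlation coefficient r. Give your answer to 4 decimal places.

-0.3323

r = (nΣpq − ΣpΣq) / √[(nΣp² − (Σp)²)(nΣq² − (Σq)²)]
Numerator: 20×7739 − 610×259 = -3210
Denominator: √[(385320 − 372100)(74140 − 67081)] = √[13220 × 7059] = 9660.2267
r = -3210 / 9660.2267 ≈ -0.3323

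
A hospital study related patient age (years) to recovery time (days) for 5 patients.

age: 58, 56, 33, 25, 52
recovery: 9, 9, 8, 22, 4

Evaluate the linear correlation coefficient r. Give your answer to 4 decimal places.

-0.6964

n = 5, Σx = 224, Σy = 52, Σx² = 10918, Σy² = 726, Σxy = 2048
nΣxy − ΣxΣy = 10240 − 11648 = -1408
nΣx² − (Σx)² = 54590 − 50176 = 4414; nΣy² − (Σy)² = 3630 − 2704 = 926
r = -1408 / √(4414 × 926) = -1408 / 2021.7230 ≈ -0.6964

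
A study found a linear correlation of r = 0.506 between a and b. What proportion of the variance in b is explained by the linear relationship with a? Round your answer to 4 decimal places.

r² = (0.506)² = 0.2560

0.2560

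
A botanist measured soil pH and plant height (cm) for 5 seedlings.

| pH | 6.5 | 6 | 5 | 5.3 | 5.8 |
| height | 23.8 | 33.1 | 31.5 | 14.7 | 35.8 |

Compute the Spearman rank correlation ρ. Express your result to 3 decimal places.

0.100

Rank pH: 5, 4, 1, 2, 3
Rank height: 2, 4, 3, 1, 5
d = rank(pH) − rank(height): 3, 0, -2, 1, -2; Σd² = 18
ρ = 1 − 6Σd² / [n(n²−1)] = 1 − 6×18 / (5×24) = 1 − 108/120 ≈ 0.100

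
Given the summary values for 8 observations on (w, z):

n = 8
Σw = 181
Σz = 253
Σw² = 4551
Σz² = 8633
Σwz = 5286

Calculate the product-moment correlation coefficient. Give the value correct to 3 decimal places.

-0.816

r = (nΣwz − ΣwΣz) / √[(nΣw² − (Σw)²)(nΣz² − (Σz)²)]
Numerator: 8×5286 − 181×253 = -3505
Denominator: √[(36408 − 32761)(69064 − 64009)] = √[3647 × 5055] = 4293.6680
r = -3505 / 4293.6680 ≈ -0.816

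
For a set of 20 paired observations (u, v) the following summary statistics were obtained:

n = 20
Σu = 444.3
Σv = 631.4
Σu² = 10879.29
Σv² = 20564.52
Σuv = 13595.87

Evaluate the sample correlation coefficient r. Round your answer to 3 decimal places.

r = (nΣuv − ΣuΣv) / √[(nΣu² − (Σu)²)(nΣv² − (Σv)²)]
Numerator: 20×13595.87 − 444.3×631.4 = -8613.62
Denominator: √[(217585.8 − 197402.49)(411290.4 − 398665.96)] = √[20183.31 × 12624.44] = 15962.5495
r = -8613.62 / 15962.5495 ≈ -0.540

-0.540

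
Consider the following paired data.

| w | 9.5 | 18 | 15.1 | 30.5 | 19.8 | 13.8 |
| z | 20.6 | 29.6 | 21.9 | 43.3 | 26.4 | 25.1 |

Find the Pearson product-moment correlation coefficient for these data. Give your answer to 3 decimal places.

n = 6, Σw = 106.7, Σz = 166.9, Σw² = 2154.99, Σz² = 4981.99, Σwz = 3248.94
nΣwz − ΣwΣz = 19493.64 − 17808.23 = 1685.41
nΣw² − (Σw)² = 12929.94 − 11384.89 = 1545.05; nΣz² − (Σz)² = 29891.94 − 27855.61 = 2036.33
r = 1685.41 / √(1545.05 × 2036.33) = 1685.41 / 1773.7620 ≈ 0.950

0.950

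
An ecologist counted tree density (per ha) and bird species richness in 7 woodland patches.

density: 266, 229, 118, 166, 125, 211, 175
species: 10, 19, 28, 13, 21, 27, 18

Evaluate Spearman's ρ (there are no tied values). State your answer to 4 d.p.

-0.5714

Rank density: 7, 6, 1, 3, 2, 5, 4
Rank species: 1, 4, 7, 2, 5, 6, 3
d = rank(density) − rank(species): 6, 2, -6, 1, -3, -1, 1; Σd² = 88
ρ = 1 − 6Σd² / [n(n²−1)] = 1 − 6×88 / (7×48) = 1 − 528/336 ≈ -0.5714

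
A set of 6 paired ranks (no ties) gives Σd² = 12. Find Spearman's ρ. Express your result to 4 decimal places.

0.6571

ρ = 1 − 6Σd² / [n(n²−1)] = 1 − 6×12 / (6×35)
  = 1 − 72/210 = 1 − 0.34286 ≈ 0.6571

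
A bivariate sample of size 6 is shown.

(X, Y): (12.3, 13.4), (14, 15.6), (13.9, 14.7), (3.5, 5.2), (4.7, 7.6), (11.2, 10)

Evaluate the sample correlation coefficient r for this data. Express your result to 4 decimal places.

n = 6, ΣX = 59.6, ΣY = 66.5, ΣX² = 700.28, ΣY² = 823.81, ΣXY = 753.47
nΣXY − ΣXΣY = 4520.82 − 3963.4 = 557.42
nΣX² − (ΣX)² = 4201.68 − 3552.16 = 649.52; nΣY² − (ΣY)² = 4942.86 − 4422.25 = 520.61
r = 557.42 / √(649.52 × 520.61) = 557.42 / 581.5037 ≈ 0.9586

0.9586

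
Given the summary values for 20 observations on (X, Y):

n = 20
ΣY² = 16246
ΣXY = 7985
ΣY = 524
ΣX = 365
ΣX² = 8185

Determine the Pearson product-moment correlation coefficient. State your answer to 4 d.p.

r = (nΣXY − ΣXΣY) / √[(nΣX² − (ΣX)²)(nΣY² − (ΣY)²)]
Numerator: 20×7985 − 365×524 = -31560
Denominator: √[(163700 − 133225)(324920 − 274576)] = √[30475 × 50344] = 39169.2915
r = -31560 / 39169.2915 ≈ -0.8057

-0.8057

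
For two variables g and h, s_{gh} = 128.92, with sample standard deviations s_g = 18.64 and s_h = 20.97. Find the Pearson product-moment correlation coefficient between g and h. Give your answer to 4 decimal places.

0.3298

r = Cov(g,h) / (s_g · s_h) = 128.92 / (18.64 × 20.97)
  = 128.92 / 390.8808 ≈ 0.3298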